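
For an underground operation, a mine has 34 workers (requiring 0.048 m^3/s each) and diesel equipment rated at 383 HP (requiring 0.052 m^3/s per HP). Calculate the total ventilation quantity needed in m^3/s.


Airflow for workers:
Q_people = 34 * 0.048 = 1.632 m^3/s
Airflow for diesel equipment:
Q_diesel = 383 * 0.052 = 19.916 m^3/s
Total ventilation:
Q_total = 1.632 + 19.916
= 21.548 m^3/s

21.548 m^3/s


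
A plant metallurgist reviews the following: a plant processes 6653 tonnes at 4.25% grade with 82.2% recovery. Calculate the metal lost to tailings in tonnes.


Total metal in feed:
= 6653 * 4.25 / 100 = 282.7525 tonnes
Metal recovered:
= 282.7525 * 82.2 / 100 = 232.422555 tonnes
Metal lost to tailings:
= 282.7525 - 232.422555
= 50.3299 tonnes

50.3299 tonnes


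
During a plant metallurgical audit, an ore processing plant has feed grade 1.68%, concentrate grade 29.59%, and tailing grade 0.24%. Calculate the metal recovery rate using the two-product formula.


Using the two-product formula:
R = 100 * c * (f - t) / (f * (c - t))
Numerator = 100 * 29.59 * (1.68 - 0.24)
= 100 * 29.59 * 1.44
= 4260.96
Denominator = 1.68 * (29.59 - 0.24)
= 1.68 * 29.35
= 49.308
R = 4260.96 / 49.308
= 86.4152%

86.4152%


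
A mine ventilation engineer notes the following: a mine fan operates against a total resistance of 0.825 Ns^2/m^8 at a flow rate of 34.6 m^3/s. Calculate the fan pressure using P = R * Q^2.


Compute Q^2:
Q^2 = 34.6^2 = 1197.16
Compute pressure:
P = R * Q^2 = 0.825 * 1197.16
= 987.657 Pa

987.657 Pa


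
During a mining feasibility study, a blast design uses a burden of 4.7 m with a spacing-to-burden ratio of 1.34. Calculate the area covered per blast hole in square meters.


29.6006 m^2

First, find the spacing:
Spacing = burden * ratio = 4.7 * 1.34
= 6.298 m
Then, calculate the area:
Area = burden * spacing = 4.7 * 6.298
= 29.6006 m^2


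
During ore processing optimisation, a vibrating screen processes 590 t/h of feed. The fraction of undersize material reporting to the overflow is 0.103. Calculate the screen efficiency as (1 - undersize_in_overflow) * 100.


89.7%

Screen efficiency = (1 - fraction of undersize in overflow) * 100
= (1 - 0.103) * 100
= 0.897 * 100
= 89.7%


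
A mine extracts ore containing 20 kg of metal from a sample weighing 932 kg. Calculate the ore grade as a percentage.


Ore grade = (metal mass / ore mass) * 100
= (20 / 932) * 100
= 0.02145922747 * 100
= 2.1459%

2.1459%


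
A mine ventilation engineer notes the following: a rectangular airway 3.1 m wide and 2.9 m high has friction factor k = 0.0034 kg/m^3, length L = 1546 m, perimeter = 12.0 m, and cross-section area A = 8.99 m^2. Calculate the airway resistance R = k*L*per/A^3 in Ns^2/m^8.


Compute the numerator:
k * L * per = 0.0034 * 1546 * 12.0
= 63.0768
Compute the denominator:
A^3 = 8.99^3 = 726.572699
Resistance:
R = 63.0768 / 726.572699
= 0.0868 Ns^2/m^8

0.0868 Ns^2/m^8


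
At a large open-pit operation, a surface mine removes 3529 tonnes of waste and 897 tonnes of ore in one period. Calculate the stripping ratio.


3.9342

Stripping ratio = waste tonnage / ore tonnage
= 3529 / 897
= 3.9342


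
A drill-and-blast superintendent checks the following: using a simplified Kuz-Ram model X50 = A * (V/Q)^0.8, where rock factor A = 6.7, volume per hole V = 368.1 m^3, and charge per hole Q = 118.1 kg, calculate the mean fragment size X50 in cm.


Compute V/Q:
V/Q = 368.1 / 118.1 = 3.116850127
Raise to the power 0.8:
(V/Q)^0.8 = 3.116850127^0.8 = 2.482977224
Multiply by A:
X50 = 6.7 * 2.482977224
= 16.6359 cm

16.6359 cm


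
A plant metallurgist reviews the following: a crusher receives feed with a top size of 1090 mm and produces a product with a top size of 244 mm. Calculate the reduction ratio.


Reduction ratio = feed size / product size
= 1090 / 244
= 4.4672

4.4672


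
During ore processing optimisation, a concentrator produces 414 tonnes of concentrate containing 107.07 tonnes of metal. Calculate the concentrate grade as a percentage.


Grade = (metal in concentrate / concentrate mass) * 100
= (107.07 / 414) * 100
= 0.2586231884 * 100
= 25.8623%

25.8623%


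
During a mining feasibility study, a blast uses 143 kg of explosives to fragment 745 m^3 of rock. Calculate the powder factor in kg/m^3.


Powder factor = explosive mass / rock volume
= 143 / 745
= 0.1919 kg/m^3

0.1919 kg/m^3


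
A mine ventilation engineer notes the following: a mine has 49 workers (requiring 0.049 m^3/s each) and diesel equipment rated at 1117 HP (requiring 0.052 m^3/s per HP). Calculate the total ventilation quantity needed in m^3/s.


60.485 m^3/s

Airflow for workers:
Q_people = 49 * 0.049 = 2.401 m^3/s
Airflow for diesel equipment:
Q_diesel = 1117 * 0.052 = 58.084 m^3/s
Total ventilation:
Q_total = 2.401 + 58.084
= 60.485 m^3/s


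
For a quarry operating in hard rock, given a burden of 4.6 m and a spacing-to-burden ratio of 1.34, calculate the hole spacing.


6.164 m

Spacing = burden * ratio
= 4.6 * 1.34
= 6.164 m


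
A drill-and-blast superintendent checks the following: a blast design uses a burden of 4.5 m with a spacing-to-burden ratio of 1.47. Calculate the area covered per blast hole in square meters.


First, find the spacing:
Spacing = burden * ratio = 4.5 * 1.47
= 6.615 m
Then, calculate the area:
Area = burden * spacing = 4.5 * 6.615
= 29.7675 m^2

29.7675 m^2


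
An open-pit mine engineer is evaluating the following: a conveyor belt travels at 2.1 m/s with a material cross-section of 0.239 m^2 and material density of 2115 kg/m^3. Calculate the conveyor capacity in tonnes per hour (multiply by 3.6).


3821.4666 t/h

Volumetric flow = speed * area
= 2.1 * 0.239 = 0.5019 m^3/s
Mass flow = volumetric * density
= 0.5019 * 2115 = 1061.5185 kg/s
Convert to t/h: multiply by 3.6
Capacity = 1061.5185 * 3.6
= 3821.4666 t/h


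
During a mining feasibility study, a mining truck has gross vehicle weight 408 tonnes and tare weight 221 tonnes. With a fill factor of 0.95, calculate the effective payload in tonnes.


Maximum payload = gross - tare
= 408 - 221 = 187 tonnes
Effective payload = max payload * fill factor
= 187 * 0.95
= 177.65 tonnes

177.65 tonnes


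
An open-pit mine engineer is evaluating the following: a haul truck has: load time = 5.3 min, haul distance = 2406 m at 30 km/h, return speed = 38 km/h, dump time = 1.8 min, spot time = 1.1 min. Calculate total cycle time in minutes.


16.8109 min

Convert haul speed to m/min: 30 * 1000/60 = 500 m/min
Haul time = 2406 / 500 = 4.812 min
Convert return speed to m/min: 38 * 1000/60 = 633.3333333 m/min
Return time = 2406 / 633.3333333 = 3.798947368 min
Total cycle time:
= 5.3 + 4.812 + 1.8 + 3.798947368 + 1.1
= 16.8109 min


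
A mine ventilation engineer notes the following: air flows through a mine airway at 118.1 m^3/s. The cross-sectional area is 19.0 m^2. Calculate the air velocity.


6.2158 m/s

Velocity = flow rate / cross-sectional area
= 118.1 / 19.0
= 6.2158 m/s


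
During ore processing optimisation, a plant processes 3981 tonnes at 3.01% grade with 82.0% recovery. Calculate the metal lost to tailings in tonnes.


Total metal in feed:
= 3981 * 3.01 / 100 = 119.8281 tonnes
Metal recovered:
= 119.8281 * 82.0 / 100 = 98.259042 tonnes
Metal lost to tailings:
= 119.8281 - 98.259042
= 21.5691 tonnes

21.5691 tonnes


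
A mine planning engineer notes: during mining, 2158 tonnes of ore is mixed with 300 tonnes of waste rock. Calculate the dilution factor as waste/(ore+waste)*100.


Total material = ore + waste
= 2158 + 300 = 2458 tonnes
Dilution = waste / total * 100
= 300 / 2458 * 100
= 0.1220504475 * 100
= 12.205%

12.205%


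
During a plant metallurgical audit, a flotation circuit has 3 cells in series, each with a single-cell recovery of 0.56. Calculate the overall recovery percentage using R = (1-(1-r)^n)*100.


Complement of single-cell recovery:
1 - r = 1 - 0.56 = 0.44
Raise to power n:
(1 - r)^3 = 0.44^3 = 0.085184
Overall recovery:
R = (1 - 0.085184) * 100
= 91.4816%

91.4816%


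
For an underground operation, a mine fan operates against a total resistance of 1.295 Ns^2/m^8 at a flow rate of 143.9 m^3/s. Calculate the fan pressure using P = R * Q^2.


Compute Q^2:
Q^2 = 143.9^2 = 20707.21
Compute pressure:
P = R * Q^2 = 1.295 * 20707.21
= 26815.837 Pa

26815.837 Pa


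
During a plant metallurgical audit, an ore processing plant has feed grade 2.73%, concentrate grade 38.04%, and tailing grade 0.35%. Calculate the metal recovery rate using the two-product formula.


Using the two-product formula:
R = 100 * c * (f - t) / (f * (c - t))
Numerator = 100 * 38.04 * (2.73 - 0.35)
= 100 * 38.04 * 2.38
= 9053.52
Denominator = 2.73 * (38.04 - 0.35)
= 2.73 * 37.69
= 102.8937
R = 9053.52 / 102.8937
= 87.9891%

87.9891%


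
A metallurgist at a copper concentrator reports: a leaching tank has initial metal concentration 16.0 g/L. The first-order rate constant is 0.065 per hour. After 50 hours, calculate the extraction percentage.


96.1226%

Compute the exponent:
-k * t = -0.065 * 50 = -3.25
Remaining concentration:
C = 16.0 * exp(-3.25)
= 16.0 * 0.03877420783
= 0.6203873253 g/L
Extracted = 16.0 - 0.6203873253 = 15.37961267 g/L
Extraction % = 15.37961267 / 16.0 * 100
= 96.1226%


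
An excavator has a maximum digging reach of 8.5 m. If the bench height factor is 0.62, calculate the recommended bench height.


Bench height = reach * factor
= 8.5 * 0.62
= 5.27 m

5.27 m


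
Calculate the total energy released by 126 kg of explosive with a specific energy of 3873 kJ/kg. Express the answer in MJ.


Energy = mass * specific_energy / 1000
= 126 * 3873 / 1000
= 487998 / 1000
= 487.998 MJ

487.998 MJ


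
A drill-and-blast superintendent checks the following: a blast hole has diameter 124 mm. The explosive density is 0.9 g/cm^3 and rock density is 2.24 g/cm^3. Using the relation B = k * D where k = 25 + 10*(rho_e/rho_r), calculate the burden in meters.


First, compute k:
rho_e / rho_r = 0.9 / 2.24 = 0.4017857143
k = 25 + 10 * 0.4017857143 = 29.01785714
Then, compute burden:
B = k * D / 1000 = 29.01785714 * 124 / 1000
= 3598.214286 / 1000
= 3.5982 m

3.5982 m


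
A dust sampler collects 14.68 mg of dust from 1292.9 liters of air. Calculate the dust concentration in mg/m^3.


Convert liters to m^3: 1 m^3 = 1000 L
Concentration = mass / volume * 1000
= 14.68 / 1292.9 * 1000
= 0.01135431975 * 1000
= 11.3543 mg/m^3

11.3543 mg/m^3


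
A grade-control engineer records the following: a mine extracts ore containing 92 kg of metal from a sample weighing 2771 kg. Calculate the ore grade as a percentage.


Ore grade = (metal mass / ore mass) * 100
= (92 / 2771) * 100
= 0.03320101047 * 100
= 3.3201%

3.3201%


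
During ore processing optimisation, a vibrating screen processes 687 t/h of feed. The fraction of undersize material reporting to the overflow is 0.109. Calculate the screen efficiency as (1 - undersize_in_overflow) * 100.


89.1%

Screen efficiency = (1 - fraction of undersize in overflow) * 100
= (1 - 0.109) * 100
= 0.891 * 100
= 89.1%


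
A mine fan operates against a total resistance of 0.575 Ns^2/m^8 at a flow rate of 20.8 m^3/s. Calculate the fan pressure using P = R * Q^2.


Compute Q^2:
Q^2 = 20.8^2 = 432.64
Compute pressure:
P = R * Q^2 = 0.575 * 432.64
= 248.768 Pa

248.768 Pa


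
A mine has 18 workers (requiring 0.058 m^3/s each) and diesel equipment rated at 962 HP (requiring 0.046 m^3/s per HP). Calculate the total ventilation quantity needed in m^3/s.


Airflow for workers:
Q_people = 18 * 0.058 = 1.044 m^3/s
Airflow for diesel equipment:
Q_diesel = 962 * 0.046 = 44.252 m^3/s
Total ventilation:
Q_total = 1.044 + 44.252
= 45.296 m^3/s

45.296 m^3/s


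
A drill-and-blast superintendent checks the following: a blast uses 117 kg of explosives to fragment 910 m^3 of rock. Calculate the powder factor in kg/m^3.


Powder factor = explosive mass / rock volume
= 117 / 910
= 0.1286 kg/m^3

0.1286 kg/m^3


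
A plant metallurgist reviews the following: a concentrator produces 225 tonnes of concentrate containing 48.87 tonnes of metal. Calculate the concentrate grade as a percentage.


Grade = (metal in concentrate / concentrate mass) * 100
= (48.87 / 225) * 100
= 0.2172 * 100
= 21.72%

21.72%


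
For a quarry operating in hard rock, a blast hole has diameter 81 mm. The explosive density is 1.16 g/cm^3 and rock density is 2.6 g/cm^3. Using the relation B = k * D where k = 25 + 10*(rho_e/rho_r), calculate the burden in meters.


First, compute k:
rho_e / rho_r = 1.16 / 2.6 = 0.4461538462
k = 25 + 10 * 0.4461538462 = 29.46153846
Then, compute burden:
B = k * D / 1000 = 29.46153846 * 81 / 1000
= 2386.384615 / 1000
= 2.3864 m

2.3864 m


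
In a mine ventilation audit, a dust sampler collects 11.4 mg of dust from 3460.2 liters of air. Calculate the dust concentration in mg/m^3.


3.2946 mg/m^3

Convert liters to m^3: 1 m^3 = 1000 L
Concentration = mass / volume * 1000
= 11.4 / 3460.2 * 1000
= 0.003294607248 * 1000
= 3.2946 mg/m^3


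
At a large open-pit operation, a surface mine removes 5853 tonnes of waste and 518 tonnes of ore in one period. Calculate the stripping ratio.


11.2992

Stripping ratio = waste tonnage / ore tonnage
= 5853 / 518
= 11.2992


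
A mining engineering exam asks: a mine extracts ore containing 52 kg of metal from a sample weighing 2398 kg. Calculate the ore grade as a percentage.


Ore grade = (metal mass / ore mass) * 100
= (52 / 2398) * 100
= 0.02168473728 * 100
= 2.1685%

2.1685%


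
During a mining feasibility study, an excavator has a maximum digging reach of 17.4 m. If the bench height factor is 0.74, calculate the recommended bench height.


Bench height = reach * factor
= 17.4 * 0.74
= 12.876 m

12.876 m


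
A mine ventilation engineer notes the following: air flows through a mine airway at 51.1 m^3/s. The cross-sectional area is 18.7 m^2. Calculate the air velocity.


Velocity = flow rate / cross-sectional area
= 51.1 / 18.7
= 2.7326 m/s

2.7326 m/s


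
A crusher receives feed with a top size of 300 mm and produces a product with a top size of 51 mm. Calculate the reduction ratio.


Reduction ratio = feed size / product size
= 300 / 51
= 5.8824

5.8824


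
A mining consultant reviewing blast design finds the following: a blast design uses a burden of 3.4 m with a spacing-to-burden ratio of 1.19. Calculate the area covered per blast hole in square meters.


First, find the spacing:
Spacing = burden * ratio = 3.4 * 1.19
= 4.046 m
Then, calculate the area:
Area = burden * spacing = 3.4 * 4.046
= 13.7564 m^2

13.7564 m^2


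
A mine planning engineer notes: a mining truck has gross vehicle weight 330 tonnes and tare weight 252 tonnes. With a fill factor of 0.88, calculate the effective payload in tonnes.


68.64 tonnes

Maximum payload = gross - tare
= 330 - 252 = 78 tonnes
Effective payload = max payload * fill factor
= 78 * 0.88
= 68.64 tonnes


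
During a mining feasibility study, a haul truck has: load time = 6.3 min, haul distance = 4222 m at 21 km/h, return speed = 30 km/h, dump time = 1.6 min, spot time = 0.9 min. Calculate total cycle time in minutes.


Convert haul speed to m/min: 21 * 1000/60 = 350 m/min
Haul time = 4222 / 350 = 12.06285714 min
Convert return speed to m/min: 30 * 1000/60 = 500 m/min
Return time = 4222 / 500 = 8.444 min
Total cycle time:
= 6.3 + 12.06285714 + 1.6 + 8.444 + 0.9
= 29.3069 min

29.3069 min


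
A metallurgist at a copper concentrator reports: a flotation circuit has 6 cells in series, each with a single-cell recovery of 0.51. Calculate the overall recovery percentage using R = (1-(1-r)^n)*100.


98.6159%

Complement of single-cell recovery:
1 - r = 1 - 0.51 = 0.49
Raise to power n:
(1 - r)^6 = 0.49^6 = 0.0138412872
Overall recovery:
R = (1 - 0.0138412872) * 100
= 98.6159%


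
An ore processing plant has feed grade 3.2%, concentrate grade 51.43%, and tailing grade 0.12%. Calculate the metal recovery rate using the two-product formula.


96.4751%

Using the two-product formula:
R = 100 * c * (f - t) / (f * (c - t))
Numerator = 100 * 51.43 * (3.2 - 0.12)
= 100 * 51.43 * 3.08
= 15840.44
Denominator = 3.2 * (51.43 - 0.12)
= 3.2 * 51.31
= 164.192
R = 15840.44 / 164.192
= 96.4751%


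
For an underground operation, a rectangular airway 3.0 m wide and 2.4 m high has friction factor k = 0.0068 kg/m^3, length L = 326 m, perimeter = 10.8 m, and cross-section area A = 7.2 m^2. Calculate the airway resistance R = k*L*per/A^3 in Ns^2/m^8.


0.0641 Ns^2/m^8

Compute the numerator:
k * L * per = 0.0068 * 326 * 10.8
= 23.94144
Compute the denominator:
A^3 = 7.2^3 = 373.248
Resistance:
R = 23.94144 / 373.248
= 0.0641 Ns^2/m^8


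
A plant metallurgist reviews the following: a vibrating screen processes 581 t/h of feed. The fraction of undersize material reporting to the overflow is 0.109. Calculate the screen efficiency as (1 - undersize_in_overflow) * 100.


89.1%

Screen efficiency = (1 - fraction of undersize in overflow) * 100
= (1 - 0.109) * 100
= 0.891 * 100
= 89.1%


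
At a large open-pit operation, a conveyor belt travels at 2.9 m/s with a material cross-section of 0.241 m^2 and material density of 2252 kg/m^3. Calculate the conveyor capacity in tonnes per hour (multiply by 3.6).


Volumetric flow = speed * area
= 2.9 * 0.241 = 0.6989 m^3/s
Mass flow = volumetric * density
= 0.6989 * 2252 = 1573.9228 kg/s
Convert to t/h: multiply by 3.6
Capacity = 1573.9228 * 3.6
= 5666.1221 t/h

5666.1221 t/h


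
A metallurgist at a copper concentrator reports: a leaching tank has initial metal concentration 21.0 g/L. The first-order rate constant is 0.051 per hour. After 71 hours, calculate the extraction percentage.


97.3244%

Compute the exponent:
-k * t = -0.051 * 71 = -3.621
Remaining concentration:
C = 21.0 * exp(-3.621)
= 21.0 * 0.0267559072
= 0.5618740513 g/L
Extracted = 21.0 - 0.5618740513 = 20.43812595 g/L
Extraction % = 20.43812595 / 21.0 * 100
= 97.3244%


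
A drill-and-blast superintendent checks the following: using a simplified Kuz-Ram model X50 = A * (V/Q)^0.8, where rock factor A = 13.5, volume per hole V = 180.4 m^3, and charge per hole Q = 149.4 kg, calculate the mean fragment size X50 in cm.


15.6979 cm

Compute V/Q:
V/Q = 180.4 / 149.4 = 1.207496653
Raise to the power 0.8:
(V/Q)^0.8 = 1.207496653^0.8 = 1.162809975
Multiply by A:
X50 = 13.5 * 1.162809975
= 15.6979 cm


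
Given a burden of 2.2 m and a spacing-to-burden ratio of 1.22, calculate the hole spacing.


Spacing = burden * ratio
= 2.2 * 1.22
= 2.684 m

2.684 m


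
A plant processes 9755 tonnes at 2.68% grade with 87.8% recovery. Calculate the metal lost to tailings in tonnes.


31.8949 tonnes

Total metal in feed:
= 9755 * 2.68 / 100 = 261.434 tonnes
Metal recovered:
= 261.434 * 87.8 / 100 = 229.539052 tonnes
Metal lost to tailings:
= 261.434 - 229.539052
= 31.8949 tonnes


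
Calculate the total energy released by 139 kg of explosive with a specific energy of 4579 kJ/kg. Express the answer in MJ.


Energy = mass * specific_energy / 1000
= 139 * 4579 / 1000
= 636481 / 1000
= 636.481 MJ

636.481 MJ


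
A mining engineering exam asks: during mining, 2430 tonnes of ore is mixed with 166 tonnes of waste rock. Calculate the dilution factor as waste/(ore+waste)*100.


Total material = ore + waste
= 2430 + 166 = 2596 tonnes
Dilution = waste / total * 100
= 166 / 2596 * 100
= 0.06394453005 * 100
= 6.3945%

6.3945%


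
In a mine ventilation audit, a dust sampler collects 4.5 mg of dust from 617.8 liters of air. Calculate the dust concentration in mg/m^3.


7.2839 mg/m^3

Convert liters to m^3: 1 m^3 = 1000 L
Concentration = mass / volume * 1000
= 4.5 / 617.8 * 1000
= 0.007283910651 * 1000
= 7.2839 mg/m^3


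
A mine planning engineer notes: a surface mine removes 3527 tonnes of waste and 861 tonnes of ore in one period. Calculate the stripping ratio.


Stripping ratio = waste tonnage / ore tonnage
= 3527 / 861
= 4.0964

4.0964


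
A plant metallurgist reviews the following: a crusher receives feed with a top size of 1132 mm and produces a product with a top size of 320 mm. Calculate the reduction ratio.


Reduction ratio = feed size / product size
= 1132 / 320
= 3.5375

3.5375


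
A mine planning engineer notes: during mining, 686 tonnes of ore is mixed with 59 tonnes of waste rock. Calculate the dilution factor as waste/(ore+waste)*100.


Total material = ore + waste
= 686 + 59 = 745 tonnes
Dilution = waste / total * 100
= 59 / 745 * 100
= 0.07919463087 * 100
= 7.9195%

7.9195%


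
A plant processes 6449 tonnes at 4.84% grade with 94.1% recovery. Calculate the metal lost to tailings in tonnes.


Total metal in feed:
= 6449 * 4.84 / 100 = 312.1316 tonnes
Metal recovered:
= 312.1316 * 94.1 / 100 = 293.7158356 tonnes
Metal lost to tailings:
= 312.1316 - 293.7158356
= 18.4158 tonnes

18.4158 tonnes


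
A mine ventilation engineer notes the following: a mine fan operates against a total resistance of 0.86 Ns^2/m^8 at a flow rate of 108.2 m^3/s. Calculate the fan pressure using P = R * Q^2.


10068.2264 Pa

Compute Q^2:
Q^2 = 108.2^2 = 11707.24
Compute pressure:
P = R * Q^2 = 0.86 * 11707.24
= 10068.2264 Pa


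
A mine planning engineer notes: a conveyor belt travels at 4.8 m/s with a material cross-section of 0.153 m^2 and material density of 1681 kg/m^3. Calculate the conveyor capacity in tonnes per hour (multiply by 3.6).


Volumetric flow = speed * area
= 4.8 * 0.153 = 0.7344 m^3/s
Mass flow = volumetric * density
= 0.7344 * 1681 = 1234.5264 kg/s
Convert to t/h: multiply by 3.6
Capacity = 1234.5264 * 3.6
= 4444.295 t/h

4444.295 t/h


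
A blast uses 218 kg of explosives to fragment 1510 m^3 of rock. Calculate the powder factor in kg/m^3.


Powder factor = explosive mass / rock volume
= 218 / 1510
= 0.1444 kg/m^3

0.1444 kg/m^3


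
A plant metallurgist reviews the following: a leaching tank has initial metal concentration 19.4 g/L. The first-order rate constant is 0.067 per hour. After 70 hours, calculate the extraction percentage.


99.0813%

Compute the exponent:
-k * t = -0.067 * 70 = -4.69
Remaining concentration:
C = 19.4 * exp(-4.69)
= 19.4 * 0.009186686156
= 0.1782217114 g/L
Extracted = 19.4 - 0.1782217114 = 19.22177829 g/L
Extraction % = 19.22177829 / 19.4 * 100
= 99.0813%


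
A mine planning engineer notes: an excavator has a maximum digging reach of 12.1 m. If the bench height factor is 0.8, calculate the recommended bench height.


Bench height = reach * factor
= 12.1 * 0.8
= 9.68 m

9.68 m


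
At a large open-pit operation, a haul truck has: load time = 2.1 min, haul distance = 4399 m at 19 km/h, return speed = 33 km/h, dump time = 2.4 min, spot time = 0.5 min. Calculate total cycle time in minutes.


26.8898 min

Convert haul speed to m/min: 19 * 1000/60 = 316.6666667 m/min
Haul time = 4399 / 316.6666667 = 13.89157895 min
Convert return speed to m/min: 33 * 1000/60 = 550 m/min
Return time = 4399 / 550 = 7.998181818 min
Total cycle time:
= 2.1 + 13.89157895 + 2.4 + 7.998181818 + 0.5
= 26.8898 min


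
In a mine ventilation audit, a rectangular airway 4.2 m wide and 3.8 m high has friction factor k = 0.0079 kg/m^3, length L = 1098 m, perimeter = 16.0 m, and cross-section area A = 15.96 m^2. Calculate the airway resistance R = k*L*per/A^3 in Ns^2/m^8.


Compute the numerator:
k * L * per = 0.0079 * 1098 * 16.0
= 138.7872
Compute the denominator:
A^3 = 15.96^3 = 4065.356736
Resistance:
R = 138.7872 / 4065.356736
= 0.0341 Ns^2/m^8

0.0341 Ns^2/m^8


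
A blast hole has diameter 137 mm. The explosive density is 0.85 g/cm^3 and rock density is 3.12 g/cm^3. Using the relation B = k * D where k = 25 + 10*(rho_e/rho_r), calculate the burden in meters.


3.7982 m

First, compute k:
rho_e / rho_r = 0.85 / 3.12 = 0.2724358974
k = 25 + 10 * 0.2724358974 = 27.72435897
Then, compute burden:
B = k * D / 1000 = 27.72435897 * 137 / 1000
= 3798.237179 / 1000
= 3.7982 m


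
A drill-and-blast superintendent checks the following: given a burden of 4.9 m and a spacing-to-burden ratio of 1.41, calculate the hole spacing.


6.909 m

Spacing = burden * ratio
= 4.9 * 1.41
= 6.909 m


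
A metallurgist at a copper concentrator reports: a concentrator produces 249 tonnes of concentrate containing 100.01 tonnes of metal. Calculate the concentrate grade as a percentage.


Grade = (metal in concentrate / concentrate mass) * 100
= (100.01 / 249) * 100
= 0.4016465863 * 100
= 40.1647%

40.1647%


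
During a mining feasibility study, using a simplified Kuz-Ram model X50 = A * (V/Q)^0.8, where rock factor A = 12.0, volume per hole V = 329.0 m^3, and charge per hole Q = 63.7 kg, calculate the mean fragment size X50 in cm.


44.63 cm

Compute V/Q:
V/Q = 329.0 / 63.7 = 5.164835165
Raise to the power 0.8:
(V/Q)^0.8 = 5.164835165^0.8 = 3.719162656
Multiply by A:
X50 = 12.0 * 3.719162656
= 44.63 cm


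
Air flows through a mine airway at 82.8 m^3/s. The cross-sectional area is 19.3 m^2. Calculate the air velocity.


Velocity = flow rate / cross-sectional area
= 82.8 / 19.3
= 4.2902 m/s

4.2902 m/s


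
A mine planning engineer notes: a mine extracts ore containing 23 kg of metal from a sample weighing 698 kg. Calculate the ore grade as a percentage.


Ore grade = (metal mass / ore mass) * 100
= (23 / 698) * 100
= 0.0329512894 * 100
= 3.2951%

3.2951%


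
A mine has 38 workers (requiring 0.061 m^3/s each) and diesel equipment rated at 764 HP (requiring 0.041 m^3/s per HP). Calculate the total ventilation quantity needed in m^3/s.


Airflow for workers:
Q_people = 38 * 0.061 = 2.318 m^3/s
Airflow for diesel equipment:
Q_diesel = 764 * 0.041 = 31.324 m^3/s
Total ventilation:
Q_total = 2.318 + 31.324
= 33.642 m^3/s

33.642 m^3/s


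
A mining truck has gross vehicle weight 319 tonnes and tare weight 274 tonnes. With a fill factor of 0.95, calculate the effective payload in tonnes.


Maximum payload = gross - tare
= 319 - 274 = 45 tonnes
Effective payload = max payload * fill factor
= 45 * 0.95
= 42.75 tonnes

42.75 tonnes


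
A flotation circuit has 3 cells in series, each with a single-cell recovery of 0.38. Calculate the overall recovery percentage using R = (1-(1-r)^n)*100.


76.1672%

Complement of single-cell recovery:
1 - r = 1 - 0.38 = 0.62
Raise to power n:
(1 - r)^3 = 0.62^3 = 0.238328
Overall recovery:
R = (1 - 0.238328) * 100
= 76.1672%


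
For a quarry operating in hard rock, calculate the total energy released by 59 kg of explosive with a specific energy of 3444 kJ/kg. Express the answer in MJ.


Energy = mass * specific_energy / 1000
= 59 * 3444 / 1000
= 203196 / 1000
= 203.196 MJ

203.196 MJ


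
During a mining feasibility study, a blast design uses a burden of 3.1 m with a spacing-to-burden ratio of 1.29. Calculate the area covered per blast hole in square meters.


First, find the spacing:
Spacing = burden * ratio = 3.1 * 1.29
= 3.999 m
Then, calculate the area:
Area = burden * spacing = 3.1 * 3.999
= 12.3969 m^2

12.3969 m^2


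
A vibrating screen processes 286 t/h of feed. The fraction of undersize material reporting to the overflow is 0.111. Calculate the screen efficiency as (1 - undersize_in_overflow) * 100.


Screen efficiency = (1 - fraction of undersize in overflow) * 100
= (1 - 0.111) * 100
= 0.889 * 100
= 88.9%

88.9%


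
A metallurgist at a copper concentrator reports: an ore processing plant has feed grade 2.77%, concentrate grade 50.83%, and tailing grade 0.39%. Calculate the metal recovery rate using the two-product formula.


Using the two-product formula:
R = 100 * c * (f - t) / (f * (c - t))
Numerator = 100 * 50.83 * (2.77 - 0.39)
= 100 * 50.83 * 2.38
= 12097.54
Denominator = 2.77 * (50.83 - 0.39)
= 2.77 * 50.44
= 139.7188
R = 12097.54 / 139.7188
= 86.5849%

86.5849%


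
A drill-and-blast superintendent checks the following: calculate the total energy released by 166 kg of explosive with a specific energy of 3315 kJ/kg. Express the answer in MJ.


Energy = mass * specific_energy / 1000
= 166 * 3315 / 1000
= 550290 / 1000
= 550.29 MJ

550.29 MJ


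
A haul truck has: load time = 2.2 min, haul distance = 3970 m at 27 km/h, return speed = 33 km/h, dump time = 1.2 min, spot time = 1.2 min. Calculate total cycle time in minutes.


20.6404 min

Convert haul speed to m/min: 27 * 1000/60 = 450 m/min
Haul time = 3970 / 450 = 8.822222222 min
Convert return speed to m/min: 33 * 1000/60 = 550 m/min
Return time = 3970 / 550 = 7.218181818 min
Total cycle time:
= 2.2 + 8.822222222 + 1.2 + 7.218181818 + 1.2
= 20.6404 min


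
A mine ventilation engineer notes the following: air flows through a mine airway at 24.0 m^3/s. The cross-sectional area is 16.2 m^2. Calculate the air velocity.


1.4815 m/s

Velocity = flow rate / cross-sectional area
= 24.0 / 16.2
= 1.4815 m/s


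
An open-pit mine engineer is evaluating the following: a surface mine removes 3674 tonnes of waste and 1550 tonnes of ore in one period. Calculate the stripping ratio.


2.3703

Stripping ratio = waste tonnage / ore tonnage
= 3674 / 1550
= 2.3703


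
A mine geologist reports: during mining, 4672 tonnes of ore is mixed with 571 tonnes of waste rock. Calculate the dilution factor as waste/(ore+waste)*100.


Total material = ore + waste
= 4672 + 571 = 5243 tonnes
Dilution = waste / total * 100
= 571 / 5243 * 100
= 0.1089071142 * 100
= 10.8907%

10.8907%


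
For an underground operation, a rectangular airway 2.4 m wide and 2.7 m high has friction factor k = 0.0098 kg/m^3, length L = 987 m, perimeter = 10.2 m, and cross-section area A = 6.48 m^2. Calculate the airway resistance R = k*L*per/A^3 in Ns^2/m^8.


Compute the numerator:
k * L * per = 0.0098 * 987 * 10.2
= 98.66052
Compute the denominator:
A^3 = 6.48^3 = 272.097792
Resistance:
R = 98.66052 / 272.097792
= 0.3626 Ns^2/m^8

0.3626 Ns^2/m^8


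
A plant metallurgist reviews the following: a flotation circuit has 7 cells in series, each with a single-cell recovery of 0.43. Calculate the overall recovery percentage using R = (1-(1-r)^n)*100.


Complement of single-cell recovery:
1 - r = 1 - 0.43 = 0.57
Raise to power n:
(1 - r)^7 = 0.57^7 = 0.01954897493
Overall recovery:
R = (1 - 0.01954897493) * 100
= 98.0451%

98.0451%


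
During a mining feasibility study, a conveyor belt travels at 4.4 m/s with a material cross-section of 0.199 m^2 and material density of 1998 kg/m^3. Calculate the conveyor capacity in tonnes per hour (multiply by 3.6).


6298.0157 t/h

Volumetric flow = speed * area
= 4.4 * 0.199 = 0.8756 m^3/s
Mass flow = volumetric * density
= 0.8756 * 1998 = 1749.4488 kg/s
Convert to t/h: multiply by 3.6
Capacity = 1749.4488 * 3.6
= 6298.0157 t/h


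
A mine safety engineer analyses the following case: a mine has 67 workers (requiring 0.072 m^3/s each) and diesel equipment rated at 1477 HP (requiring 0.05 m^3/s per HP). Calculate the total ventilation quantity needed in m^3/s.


Airflow for workers:
Q_people = 67 * 0.072 = 4.824 m^3/s
Airflow for diesel equipment:
Q_diesel = 1477 * 0.05 = 73.85 m^3/s
Total ventilation:
Q_total = 4.824 + 73.85
= 78.674 m^3/s

78.674 m^3/s


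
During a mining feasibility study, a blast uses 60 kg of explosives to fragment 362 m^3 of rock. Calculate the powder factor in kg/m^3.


Powder factor = explosive mass / rock volume
= 60 / 362
= 0.1657 kg/m^3

0.1657 kg/m^3


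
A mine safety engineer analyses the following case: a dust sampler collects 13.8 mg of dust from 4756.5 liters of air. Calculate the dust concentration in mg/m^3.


Convert liters to m^3: 1 m^3 = 1000 L
Concentration = mass / volume * 1000
= 13.8 / 4756.5 * 1000
= 0.002901292968 * 1000
= 2.9013 mg/m^3

2.9013 mg/m^3


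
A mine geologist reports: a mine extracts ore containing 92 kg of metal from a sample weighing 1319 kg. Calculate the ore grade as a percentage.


Ore grade = (metal mass / ore mass) * 100
= (92 / 1319) * 100
= 0.06974981046 * 100
= 6.975%

6.975%


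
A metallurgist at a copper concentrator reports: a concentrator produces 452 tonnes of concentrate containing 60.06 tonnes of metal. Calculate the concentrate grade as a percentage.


Grade = (metal in concentrate / concentrate mass) * 100
= (60.06 / 452) * 100
= 0.1328761062 * 100
= 13.2876%

13.2876%


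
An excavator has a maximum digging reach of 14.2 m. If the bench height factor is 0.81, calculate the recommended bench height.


Bench height = reach * factor
= 14.2 * 0.81
= 11.502 m

11.502 m


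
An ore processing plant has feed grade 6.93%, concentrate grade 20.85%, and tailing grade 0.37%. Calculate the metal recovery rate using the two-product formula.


Using the two-product formula:
R = 100 * c * (f - t) / (f * (c - t))
Numerator = 100 * 20.85 * (6.93 - 0.37)
= 100 * 20.85 * 6.56
= 13677.6
Denominator = 6.93 * (20.85 - 0.37)
= 6.93 * 20.48
= 141.9264
R = 13677.6 / 141.9264
= 96.3711%

96.3711%


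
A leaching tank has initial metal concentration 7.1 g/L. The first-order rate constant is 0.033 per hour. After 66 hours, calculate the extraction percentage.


88.6732%

Compute the exponent:
-k * t = -0.033 * 66 = -2.178
Remaining concentration:
C = 7.1 * exp(-2.178)
= 7.1 * 0.1132678399
= 0.8042016635 g/L
Extracted = 7.1 - 0.8042016635 = 6.295798336 g/L
Extraction % = 6.295798336 / 7.1 * 100
= 88.6732%


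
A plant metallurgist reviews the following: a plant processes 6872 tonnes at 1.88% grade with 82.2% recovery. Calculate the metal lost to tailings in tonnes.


22.9965 tonnes

Total metal in feed:
= 6872 * 1.88 / 100 = 129.1936 tonnes
Metal recovered:
= 129.1936 * 82.2 / 100 = 106.1971392 tonnes
Metal lost to tailings:
= 129.1936 - 106.1971392
= 22.9965 tonnes


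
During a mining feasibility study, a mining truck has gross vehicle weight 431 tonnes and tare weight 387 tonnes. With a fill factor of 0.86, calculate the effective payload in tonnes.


Maximum payload = gross - tare
= 431 - 387 = 44 tonnes
Effective payload = max payload * fill factor
= 44 * 0.86
= 37.84 tonnes

37.84 tonnes


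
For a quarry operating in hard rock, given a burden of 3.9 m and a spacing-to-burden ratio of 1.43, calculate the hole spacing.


5.577 m

Spacing = burden * ratio
= 3.9 * 1.43
= 5.577 m


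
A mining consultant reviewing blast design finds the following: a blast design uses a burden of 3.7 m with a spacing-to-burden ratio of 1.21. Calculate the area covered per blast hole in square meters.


16.5649 m^2

First, find the spacing:
Spacing = burden * ratio = 3.7 * 1.21
= 4.477 m
Then, calculate the area:
Area = burden * spacing = 3.7 * 4.477
= 16.5649 m^2


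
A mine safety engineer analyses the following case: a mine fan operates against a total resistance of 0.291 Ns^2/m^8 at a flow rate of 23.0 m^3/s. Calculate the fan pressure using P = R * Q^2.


Compute Q^2:
Q^2 = 23.0^2 = 529.0
Compute pressure:
P = R * Q^2 = 0.291 * 529.0
= 153.939 Pa

153.939 Pa


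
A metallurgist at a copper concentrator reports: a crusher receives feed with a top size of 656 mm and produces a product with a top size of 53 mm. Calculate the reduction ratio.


12.3774

Reduction ratio = feed size / product size
= 656 / 53
= 12.3774


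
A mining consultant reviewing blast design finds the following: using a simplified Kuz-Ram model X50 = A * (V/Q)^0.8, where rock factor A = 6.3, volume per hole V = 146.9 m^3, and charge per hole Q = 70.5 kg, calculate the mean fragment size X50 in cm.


11.3346 cm

Compute V/Q:
V/Q = 146.9 / 70.5 = 2.083687943
Raise to the power 0.8:
(V/Q)^0.8 = 2.083687943^0.8 = 1.799144904
Multiply by A:
X50 = 6.3 * 1.799144904
= 11.3346 cm


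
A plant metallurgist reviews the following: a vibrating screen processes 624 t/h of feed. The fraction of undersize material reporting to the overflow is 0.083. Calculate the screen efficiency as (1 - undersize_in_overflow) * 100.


91.7%

Screen efficiency = (1 - fraction of undersize in overflow) * 100
= (1 - 0.083) * 100
= 0.917 * 100
= 91.7%


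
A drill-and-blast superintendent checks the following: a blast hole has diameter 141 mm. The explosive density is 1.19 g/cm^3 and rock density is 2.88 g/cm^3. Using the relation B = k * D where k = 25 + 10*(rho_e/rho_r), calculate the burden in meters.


4.1076 m

First, compute k:
rho_e / rho_r = 1.19 / 2.88 = 0.4131944444
k = 25 + 10 * 0.4131944444 = 29.13194444
Then, compute burden:
B = k * D / 1000 = 29.13194444 * 141 / 1000
= 4107.604167 / 1000
= 4.1076 m


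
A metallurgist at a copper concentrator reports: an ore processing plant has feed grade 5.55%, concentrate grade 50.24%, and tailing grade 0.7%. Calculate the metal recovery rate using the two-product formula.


88.6222%

Using the two-product formula:
R = 100 * c * (f - t) / (f * (c - t))
Numerator = 100 * 50.24 * (5.55 - 0.7)
= 100 * 50.24 * 4.85
= 24366.4
Denominator = 5.55 * (50.24 - 0.7)
= 5.55 * 49.54
= 274.947
R = 24366.4 / 274.947
= 88.6222%


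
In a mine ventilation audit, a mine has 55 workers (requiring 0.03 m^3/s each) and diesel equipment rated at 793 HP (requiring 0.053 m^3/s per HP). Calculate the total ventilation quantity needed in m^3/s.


43.679 m^3/s

Airflow for workers:
Q_people = 55 * 0.03 = 1.65 m^3/s
Airflow for diesel equipment:
Q_diesel = 793 * 0.053 = 42.029 m^3/s
Total ventilation:
Q_total = 1.65 + 42.029
= 43.679 m^3/s


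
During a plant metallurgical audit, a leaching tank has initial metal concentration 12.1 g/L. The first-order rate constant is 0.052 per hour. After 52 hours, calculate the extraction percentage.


Compute the exponent:
-k * t = -0.052 * 52 = -2.704
Remaining concentration:
C = 12.1 * exp(-2.704)
= 12.1 * 0.06693722762
= 0.8099404542 g/L
Extracted = 12.1 - 0.8099404542 = 11.29005955 g/L
Extraction % = 11.29005955 / 12.1 * 100
= 93.3063%

93.3063%


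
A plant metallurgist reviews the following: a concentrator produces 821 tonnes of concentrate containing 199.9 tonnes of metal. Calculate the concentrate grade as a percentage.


24.3484%

Grade = (metal in concentrate / concentrate mass) * 100
= (199.9 / 821) * 100
= 0.2434835566 * 100
= 24.3484%


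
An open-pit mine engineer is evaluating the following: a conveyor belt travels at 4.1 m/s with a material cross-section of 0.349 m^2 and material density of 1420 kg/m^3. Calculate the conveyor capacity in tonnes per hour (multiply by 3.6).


7314.7608 t/h

Volumetric flow = speed * area
= 4.1 * 0.349 = 1.4309 m^3/s
Mass flow = volumetric * density
= 1.4309 * 1420 = 2031.878 kg/s
Convert to t/h: multiply by 3.6
Capacity = 2031.878 * 3.6
= 7314.7608 t/h


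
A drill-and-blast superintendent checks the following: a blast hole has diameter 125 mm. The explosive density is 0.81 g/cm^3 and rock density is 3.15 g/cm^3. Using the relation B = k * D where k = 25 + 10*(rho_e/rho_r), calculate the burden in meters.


3.4464 m

First, compute k:
rho_e / rho_r = 0.81 / 3.15 = 0.2571428571
k = 25 + 10 * 0.2571428571 = 27.57142857
Then, compute burden:
B = k * D / 1000 = 27.57142857 * 125 / 1000
= 3446.428571 / 1000
= 3.4464 m


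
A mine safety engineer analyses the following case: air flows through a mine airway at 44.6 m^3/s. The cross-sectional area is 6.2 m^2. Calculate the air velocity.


Velocity = flow rate / cross-sectional area
= 44.6 / 6.2
= 7.1935 m/s

7.1935 m/s


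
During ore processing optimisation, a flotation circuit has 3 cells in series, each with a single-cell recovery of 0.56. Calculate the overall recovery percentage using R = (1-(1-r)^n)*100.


Complement of single-cell recovery:
1 - r = 1 - 0.56 = 0.44
Raise to power n:
(1 - r)^3 = 0.44^3 = 0.085184
Overall recovery:
R = (1 - 0.085184) * 100
= 91.4816%

91.4816%


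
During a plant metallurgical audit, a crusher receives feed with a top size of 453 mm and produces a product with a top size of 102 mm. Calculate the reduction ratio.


4.4412

Reduction ratio = feed size / product size
= 453 / 102
= 4.4412


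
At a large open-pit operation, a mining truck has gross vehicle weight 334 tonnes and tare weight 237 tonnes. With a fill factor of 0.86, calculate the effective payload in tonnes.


Maximum payload = gross - tare
= 334 - 237 = 97 tonnes
Effective payload = max payload * fill factor
= 97 * 0.86
= 83.42 tonnes

83.42 tonnes
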